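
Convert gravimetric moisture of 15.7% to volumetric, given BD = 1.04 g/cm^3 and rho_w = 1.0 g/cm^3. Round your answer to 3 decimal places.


Step 1: theta = (w / 100) * BD / rho_w
Step 2: theta = (15.7 / 100) * 1.04 / 1.0
Step 3: theta = 0.157 * 1.04
Step 4: theta = 0.163

0.163


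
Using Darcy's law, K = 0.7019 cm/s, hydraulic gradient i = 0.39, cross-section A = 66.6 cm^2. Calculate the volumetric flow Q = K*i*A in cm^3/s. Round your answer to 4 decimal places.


Step 1: Apply Darcy's law: Q = K * i * A
Step 2: Q = 0.7019 * 0.39 * 66.6
Step 3: Q = 18.2312 cm^3/s

18.2312


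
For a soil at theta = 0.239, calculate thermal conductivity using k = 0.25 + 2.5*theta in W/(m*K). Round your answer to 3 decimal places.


Step 1: k = 0.25 + 2.5 * theta
Step 2: k = 0.25 + 2.5 * 0.239
Step 3: k = 0.25 + 0.598
Step 4: k = 0.848 W/(m*K)

0.848


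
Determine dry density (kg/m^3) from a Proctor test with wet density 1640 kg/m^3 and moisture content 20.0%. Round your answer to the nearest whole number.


Step 1: Dry density = wet density / (1 + w/100)
Step 2: Dry density = 1640 / (1 + 20.0/100)
Step 3: Dry density = 1640 / 1.2
Step 4: Dry density = 1367 kg/m^3

1367


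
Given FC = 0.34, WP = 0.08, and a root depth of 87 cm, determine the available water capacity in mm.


Step 1: Available water = (FC - WP) * depth * 10
Step 2: AW = (0.34 - 0.08) * 87 * 10
Step 3: AW = 0.26 * 87 * 10
Step 4: AW = 226.2 mm

226.2


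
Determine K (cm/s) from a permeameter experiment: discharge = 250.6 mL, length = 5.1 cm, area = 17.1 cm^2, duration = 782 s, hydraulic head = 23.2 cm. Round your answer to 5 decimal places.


Step 1: K = Q * L / (A * t * h)
Step 2: Numerator = 250.6 * 5.1 = 1278.06
Step 3: Denominator = 17.1 * 782 * 23.2 = 310235.04
Step 4: K = 1278.06 / 310235.04 = 0.00412 cm/s

0.00412


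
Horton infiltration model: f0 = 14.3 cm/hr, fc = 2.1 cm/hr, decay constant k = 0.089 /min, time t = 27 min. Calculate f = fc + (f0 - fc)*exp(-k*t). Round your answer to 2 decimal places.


Step 1: f = fc + (f0 - fc) * exp(-k * t)
Step 2: exp(-0.089 * 27) = 0.090446
Step 3: f = 2.1 + (14.3 - 2.1) * 0.090446
Step 4: f = 2.1 + 12.2 * 0.090446
Step 5: f = 3.2 cm/hr

3.2


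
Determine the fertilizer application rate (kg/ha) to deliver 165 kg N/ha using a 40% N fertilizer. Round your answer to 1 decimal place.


Step 1: Fertilizer rate = target N / (N content / 100)
Step 2: Rate = 165 / (40 / 100)
Step 3: Rate = 165 / 0.4
Step 4: Rate = 412.5 kg/ha

412.5


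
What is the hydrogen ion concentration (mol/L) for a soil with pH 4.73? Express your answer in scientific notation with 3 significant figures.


Step 1: [H+] = 10^(-pH)
Step 2: [H+] = 10^(-4.73)
Step 3: [H+] = 1.86e-05 mol/L

1.86e-05


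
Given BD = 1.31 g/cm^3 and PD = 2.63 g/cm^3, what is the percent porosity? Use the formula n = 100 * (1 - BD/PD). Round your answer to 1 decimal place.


Step 1: Formula: n = 100 * (1 - BD / PD)
Step 2: n = 100 * (1 - 1.31 / 2.63)
Step 3: n = 100 * (1 - 0.4981)
Step 4: n = 50.2%

50.2


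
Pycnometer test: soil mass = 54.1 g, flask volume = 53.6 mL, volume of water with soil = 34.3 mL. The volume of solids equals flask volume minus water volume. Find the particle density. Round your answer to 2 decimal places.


Step 1: Volume of solids = flask volume - water volume with soil
Step 2: V_solids = 53.6 - 34.3 = 19.3 mL
Step 3: Particle density = mass / V_solids = 54.1 / 19.3 = 2.8 g/cm^3

2.8


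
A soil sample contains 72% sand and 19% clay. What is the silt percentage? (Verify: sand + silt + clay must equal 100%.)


Step 1: sand + silt + clay = 100%
Step 2: silt = 100 - sand - clay
Step 3: silt = 100 - 72 - 19
Step 4: silt = 9%

9


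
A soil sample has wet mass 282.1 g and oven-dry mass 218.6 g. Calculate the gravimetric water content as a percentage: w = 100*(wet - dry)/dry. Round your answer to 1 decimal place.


Step 1: Water mass = wet - dry = 282.1 - 218.6 = 63.5 g
Step 2: w = 100 * water mass / dry mass
Step 3: w = 100 * 63.5 / 218.6 = 29.0%

29.0


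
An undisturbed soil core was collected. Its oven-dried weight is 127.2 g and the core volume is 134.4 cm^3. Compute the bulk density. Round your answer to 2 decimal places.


Step 1: Identify the formula: BD = dry mass / volume
Step 2: Substitute values: BD = 127.2 / 134.4
Step 3: BD = 0.95 g/cm^3

0.95


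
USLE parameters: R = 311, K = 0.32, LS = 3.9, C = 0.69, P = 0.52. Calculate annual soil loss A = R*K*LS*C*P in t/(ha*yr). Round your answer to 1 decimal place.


Step 1: A = R * K * LS * C * P
Step 2: R * K = 311 * 0.32 = 99.52
Step 3: (R*K) * LS = 99.52 * 3.9 = 388.128
Step 4: * C * P = 388.128 * 0.69 * 0.52 = 139.3
Step 5: A = 139.3 t/(ha*yr)

139.3


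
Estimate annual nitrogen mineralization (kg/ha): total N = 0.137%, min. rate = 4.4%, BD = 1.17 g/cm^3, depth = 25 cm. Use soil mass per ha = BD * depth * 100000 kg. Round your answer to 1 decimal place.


Step 1: Soil mass per ha = BD * depth * 100000 = 1.17 * 25 * 100000 = 2925000 kg
Step 2: Total N pool = soil mass * N%/100 = 2925000 * 0.137/100 = 4007.25 kg/ha
Step 3: N mineralized = N pool * rate%/100 = 4007.25 * 4.4/100 = 176.3 kg/ha/yr

176.3


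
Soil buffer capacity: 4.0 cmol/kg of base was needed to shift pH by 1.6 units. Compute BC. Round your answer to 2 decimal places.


Step 1: BC = change in base / change in pH
Step 2: BC = 4.0 / 1.6
Step 3: BC = 2.5 cmol/(kg*pH unit)

2.5


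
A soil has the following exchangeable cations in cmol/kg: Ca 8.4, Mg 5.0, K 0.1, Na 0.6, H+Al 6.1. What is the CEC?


Step 1: CEC = Ca + Mg + K + Na + (H+Al)
Step 2: CEC = 8.4 + 5.0 + 0.1 + 0.6 + 6.1
Step 3: CEC = 20.2 cmol/kg

20.2


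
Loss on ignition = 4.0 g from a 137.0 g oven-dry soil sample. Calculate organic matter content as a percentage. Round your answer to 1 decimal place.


Step 1: OM% = 100 * LOI / sample mass
Step 2: OM = 100 * 4.0 / 137.0
Step 3: OM = 2.9%

2.9


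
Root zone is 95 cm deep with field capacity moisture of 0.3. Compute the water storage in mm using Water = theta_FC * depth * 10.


Step 1: Water (mm) = theta_FC * depth (cm) * 10
Step 2: Water = 0.3 * 95 * 10
Step 3: Water = 285.0 mm

285.0


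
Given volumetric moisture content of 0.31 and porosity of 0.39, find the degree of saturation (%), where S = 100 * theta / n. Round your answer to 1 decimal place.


Step 1: S = 100 * theta_v / n
Step 2: S = 100 * 0.31 / 0.39
Step 3: S = 79.5%

79.5


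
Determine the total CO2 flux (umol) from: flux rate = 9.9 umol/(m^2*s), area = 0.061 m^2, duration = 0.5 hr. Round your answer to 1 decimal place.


Step 1: Convert time to seconds: 0.5 hr * 3600 = 1800.0 s
Step 2: Total = flux * area * time_s
Step 3: Total = 9.9 * 0.061 * 1800.0
Step 4: Total = 1087.0 umol

1087.0


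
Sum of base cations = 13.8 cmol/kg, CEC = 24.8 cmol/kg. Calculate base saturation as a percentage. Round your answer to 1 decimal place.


Step 1: BS = 100 * (sum of bases) / CEC
Step 2: BS = 100 * 13.8 / 24.8
Step 3: BS = 55.6%

55.6


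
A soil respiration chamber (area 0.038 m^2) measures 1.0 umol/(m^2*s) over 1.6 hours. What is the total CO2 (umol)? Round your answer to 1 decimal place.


Step 1: Convert time to seconds: 1.6 hr * 3600 = 5760.0 s
Step 2: Total = flux * area * time_s
Step 3: Total = 1.0 * 0.038 * 5760.0
Step 4: Total = 218.9 umol

218.9


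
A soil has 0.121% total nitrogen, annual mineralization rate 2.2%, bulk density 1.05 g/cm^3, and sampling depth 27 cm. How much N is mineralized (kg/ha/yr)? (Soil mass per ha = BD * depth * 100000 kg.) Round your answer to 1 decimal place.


Step 1: Soil mass per ha = BD * depth * 100000 = 1.05 * 27 * 100000 = 2835000 kg
Step 2: Total N pool = soil mass * N%/100 = 2835000 * 0.121/100 = 3430.35 kg/ha
Step 3: N mineralized = N pool * rate%/100 = 3430.35 * 2.2/100 = 75.5 kg/ha/yr

75.5


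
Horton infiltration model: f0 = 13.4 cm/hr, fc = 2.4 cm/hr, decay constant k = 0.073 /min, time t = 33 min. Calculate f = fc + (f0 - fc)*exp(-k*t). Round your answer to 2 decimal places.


Step 1: f = fc + (f0 - fc) * exp(-k * t)
Step 2: exp(-0.073 * 33) = 0.089905
Step 3: f = 2.4 + (13.4 - 2.4) * 0.089905
Step 4: f = 2.4 + 11.0 * 0.089905
Step 5: f = 3.39 cm/hr

3.39


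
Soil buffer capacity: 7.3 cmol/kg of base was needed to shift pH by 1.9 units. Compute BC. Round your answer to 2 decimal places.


Step 1: BC = change in base / change in pH
Step 2: BC = 7.3 / 1.9
Step 3: BC = 3.84 cmol/(kg*pH unit)

3.84


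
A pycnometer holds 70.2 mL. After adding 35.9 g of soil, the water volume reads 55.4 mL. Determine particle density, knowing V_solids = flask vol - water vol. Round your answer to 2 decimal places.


Step 1: Volume of solids = flask volume - water volume with soil
Step 2: V_solids = 70.2 - 55.4 = 14.8 mL
Step 3: Particle density = mass / V_solids = 35.9 / 14.8 = 2.43 g/cm^3

2.43


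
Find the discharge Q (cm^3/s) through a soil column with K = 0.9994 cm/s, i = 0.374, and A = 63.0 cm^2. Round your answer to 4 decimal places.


Step 1: Apply Darcy's law: Q = K * i * A
Step 2: Q = 0.9994 * 0.374 * 63.0
Step 3: Q = 23.5479 cm^3/s

23.5479


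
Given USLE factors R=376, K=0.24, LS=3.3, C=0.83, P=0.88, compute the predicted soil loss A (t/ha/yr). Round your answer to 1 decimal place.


Step 1: A = R * K * LS * C * P
Step 2: R * K = 376 * 0.24 = 90.24
Step 3: (R*K) * LS = 90.24 * 3.3 = 297.792
Step 4: * C * P = 297.792 * 0.83 * 0.88 = 217.5
Step 5: A = 217.5 t/(ha*yr)

217.5


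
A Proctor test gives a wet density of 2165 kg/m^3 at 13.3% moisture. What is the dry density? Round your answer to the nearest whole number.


Step 1: Dry density = wet density / (1 + w/100)
Step 2: Dry density = 2165 / (1 + 13.3/100)
Step 3: Dry density = 2165 / 1.133
Step 4: Dry density = 1911 kg/m^3

1911


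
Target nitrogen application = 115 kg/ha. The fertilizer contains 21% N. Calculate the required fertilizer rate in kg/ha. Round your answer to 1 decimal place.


Step 1: Fertilizer rate = target N / (N content / 100)
Step 2: Rate = 115 / (21 / 100)
Step 3: Rate = 115 / 0.21
Step 4: Rate = 547.6 kg/ha

547.6


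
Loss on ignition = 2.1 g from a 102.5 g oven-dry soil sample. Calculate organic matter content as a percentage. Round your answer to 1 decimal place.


Step 1: OM% = 100 * LOI / sample mass
Step 2: OM = 100 * 2.1 / 102.5
Step 3: OM = 2.0%

2.0


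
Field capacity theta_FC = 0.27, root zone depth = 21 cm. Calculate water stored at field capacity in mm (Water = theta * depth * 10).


Step 1: Water (mm) = theta_FC * depth (cm) * 10
Step 2: Water = 0.27 * 21 * 10
Step 3: Water = 56.7 mm

56.7


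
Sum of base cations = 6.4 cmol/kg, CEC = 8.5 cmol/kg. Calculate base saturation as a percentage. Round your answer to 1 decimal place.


Step 1: BS = 100 * (sum of bases) / CEC
Step 2: BS = 100 * 6.4 / 8.5
Step 3: BS = 75.3%

75.3


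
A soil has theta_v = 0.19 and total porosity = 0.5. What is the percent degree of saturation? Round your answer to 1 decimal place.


Step 1: S = 100 * theta_v / n
Step 2: S = 100 * 0.19 / 0.5
Step 3: S = 38.0%

38.0


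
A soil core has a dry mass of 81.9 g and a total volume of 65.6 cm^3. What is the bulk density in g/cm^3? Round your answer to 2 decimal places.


Step 1: Identify the formula: BD = dry mass / volume
Step 2: Substitute values: BD = 81.9 / 65.6
Step 3: BD = 1.25 g/cm^3

1.25


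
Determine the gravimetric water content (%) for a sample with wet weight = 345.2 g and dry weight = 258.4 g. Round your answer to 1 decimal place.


Step 1: Water mass = wet - dry = 345.2 - 258.4 = 86.8 g
Step 2: w = 100 * water mass / dry mass
Step 3: w = 100 * 86.8 / 258.4 = 33.6%

33.6


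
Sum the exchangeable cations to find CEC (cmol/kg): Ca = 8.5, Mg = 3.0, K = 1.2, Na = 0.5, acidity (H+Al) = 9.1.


Step 1: CEC = Ca + Mg + K + Na + (H+Al)
Step 2: CEC = 8.5 + 3.0 + 1.2 + 0.5 + 9.1
Step 3: CEC = 22.3 cmol/kg

22.3


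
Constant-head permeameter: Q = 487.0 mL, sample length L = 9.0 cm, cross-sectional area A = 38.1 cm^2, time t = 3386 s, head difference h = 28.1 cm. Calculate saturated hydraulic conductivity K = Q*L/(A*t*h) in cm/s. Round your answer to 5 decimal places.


Step 1: K = Q * L / (A * t * h)
Step 2: Numerator = 487.0 * 9.0 = 4383.0
Step 3: Denominator = 38.1 * 3386 * 28.1 = 3625085.46
Step 4: K = 4383.0 / 3625085.46 = 0.00121 cm/s

0.00121


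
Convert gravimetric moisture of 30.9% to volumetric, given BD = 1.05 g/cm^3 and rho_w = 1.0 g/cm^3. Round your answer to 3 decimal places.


Step 1: theta = (w / 100) * BD / rho_w
Step 2: theta = (30.9 / 100) * 1.05 / 1.0
Step 3: theta = 0.309 * 1.05
Step 4: theta = 0.324

0.324


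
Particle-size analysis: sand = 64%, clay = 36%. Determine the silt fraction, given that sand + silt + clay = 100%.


Step 1: sand + silt + clay = 100%
Step 2: silt = 100 - sand - clay
Step 3: silt = 100 - 64 - 36
Step 4: silt = 0%

0


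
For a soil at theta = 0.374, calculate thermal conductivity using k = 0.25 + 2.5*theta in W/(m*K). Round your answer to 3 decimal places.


Step 1: k = 0.25 + 2.5 * theta
Step 2: k = 0.25 + 2.5 * 0.374
Step 3: k = 0.25 + 0.935
Step 4: k = 1.185 W/(m*K)

1.185


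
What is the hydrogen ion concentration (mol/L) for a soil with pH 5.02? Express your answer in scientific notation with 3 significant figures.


Step 1: [H+] = 10^(-pH)
Step 2: [H+] = 10^(-5.02)
Step 3: [H+] = 9.55e-06 mol/L

9.55e-06


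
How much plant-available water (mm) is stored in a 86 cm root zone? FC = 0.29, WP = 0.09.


Step 1: Available water = (FC - WP) * depth * 10
Step 2: AW = (0.29 - 0.09) * 86 * 10
Step 3: AW = 0.2 * 86 * 10
Step 4: AW = 172.0 mm

172.0


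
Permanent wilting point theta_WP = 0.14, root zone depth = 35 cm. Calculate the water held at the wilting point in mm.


Step 1: Water (mm) = theta_WP * depth * 10
Step 2: Water = 0.14 * 35 * 10
Step 3: Water = 49.0 mm

49.0


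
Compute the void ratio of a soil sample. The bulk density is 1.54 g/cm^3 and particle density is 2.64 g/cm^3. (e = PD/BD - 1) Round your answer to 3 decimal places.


Step 1: e = PD / BD - 1
Step 2: e = 2.64 / 1.54 - 1
Step 3: e = 1.71429 - 1
Step 4: e = 0.714

0.714


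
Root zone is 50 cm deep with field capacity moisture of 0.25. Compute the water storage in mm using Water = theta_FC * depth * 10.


Step 1: Water (mm) = theta_FC * depth (cm) * 10
Step 2: Water = 0.25 * 50 * 10
Step 3: Water = 125.0 mm

125.0


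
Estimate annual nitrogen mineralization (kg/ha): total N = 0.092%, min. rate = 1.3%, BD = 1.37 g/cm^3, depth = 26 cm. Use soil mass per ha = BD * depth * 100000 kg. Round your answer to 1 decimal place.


Step 1: Soil mass per ha = BD * depth * 100000 = 1.37 * 26 * 100000 = 3562000 kg
Step 2: Total N pool = soil mass * N%/100 = 3562000 * 0.092/100 = 3277.04 kg/ha
Step 3: N mineralized = N pool * rate%/100 = 3277.04 * 1.3/100 = 42.6 kg/ha/yr

42.6


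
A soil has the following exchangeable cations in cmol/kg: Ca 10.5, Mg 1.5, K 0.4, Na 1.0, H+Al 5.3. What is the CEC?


Step 1: CEC = Ca + Mg + K + Na + (H+Al)
Step 2: CEC = 10.5 + 1.5 + 0.4 + 1.0 + 5.3
Step 3: CEC = 18.7 cmol/kg

18.7


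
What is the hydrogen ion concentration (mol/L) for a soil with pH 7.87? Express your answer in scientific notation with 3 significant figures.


Step 1: [H+] = 10^(-pH)
Step 2: [H+] = 10^(-7.87)
Step 3: [H+] = 1.35e-08 mol/L

1.35e-08


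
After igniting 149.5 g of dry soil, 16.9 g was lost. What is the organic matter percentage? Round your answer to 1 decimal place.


Step 1: OM% = 100 * LOI / sample mass
Step 2: OM = 100 * 16.9 / 149.5
Step 3: OM = 11.3%

11.3


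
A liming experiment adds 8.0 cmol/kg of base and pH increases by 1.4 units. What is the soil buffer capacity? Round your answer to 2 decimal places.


Step 1: BC = change in base / change in pH
Step 2: BC = 8.0 / 1.4
Step 3: BC = 5.71 cmol/(kg*pH unit)

5.71


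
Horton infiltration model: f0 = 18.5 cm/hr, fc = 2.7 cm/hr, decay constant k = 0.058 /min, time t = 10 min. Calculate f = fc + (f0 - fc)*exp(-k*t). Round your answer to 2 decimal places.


Step 1: f = fc + (f0 - fc) * exp(-k * t)
Step 2: exp(-0.058 * 10) = 0.559898
Step 3: f = 2.7 + (18.5 - 2.7) * 0.559898
Step 4: f = 2.7 + 15.8 * 0.559898
Step 5: f = 11.55 cm/hr

11.55


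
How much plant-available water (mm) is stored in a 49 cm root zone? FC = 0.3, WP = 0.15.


Step 1: Available water = (FC - WP) * depth * 10
Step 2: AW = (0.3 - 0.15) * 49 * 10
Step 3: AW = 0.15 * 49 * 10
Step 4: AW = 73.5 mm

73.5


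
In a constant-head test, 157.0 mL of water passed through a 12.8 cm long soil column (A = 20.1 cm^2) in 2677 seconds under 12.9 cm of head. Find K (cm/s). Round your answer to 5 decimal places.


Step 1: K = Q * L / (A * t * h)
Step 2: Numerator = 157.0 * 12.8 = 2009.6
Step 3: Denominator = 20.1 * 2677 * 12.9 = 694119.33
Step 4: K = 2009.6 / 694119.33 = 0.0029 cm/s

0.0029


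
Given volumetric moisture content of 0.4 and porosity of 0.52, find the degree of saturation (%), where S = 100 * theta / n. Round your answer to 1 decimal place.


Step 1: S = 100 * theta_v / n
Step 2: S = 100 * 0.4 / 0.52
Step 3: S = 76.9%

76.9


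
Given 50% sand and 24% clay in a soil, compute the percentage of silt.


Step 1: sand + silt + clay = 100%
Step 2: silt = 100 - sand - clay
Step 3: silt = 100 - 50 - 24
Step 4: silt = 26%

26


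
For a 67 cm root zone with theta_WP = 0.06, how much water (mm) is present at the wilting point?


Step 1: Water (mm) = theta_WP * depth * 10
Step 2: Water = 0.06 * 67 * 10
Step 3: Water = 40.2 mm

40.2


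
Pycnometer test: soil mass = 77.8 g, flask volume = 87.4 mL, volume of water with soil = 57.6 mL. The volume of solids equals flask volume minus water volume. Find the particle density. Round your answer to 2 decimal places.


Step 1: Volume of solids = flask volume - water volume with soil
Step 2: V_solids = 87.4 - 57.6 = 29.8 mL
Step 3: Particle density = mass / V_solids = 77.8 / 29.8 = 2.61 g/cm^3

2.61


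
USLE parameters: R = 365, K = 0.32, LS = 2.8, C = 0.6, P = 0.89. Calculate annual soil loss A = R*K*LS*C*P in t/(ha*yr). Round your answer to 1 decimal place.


Step 1: A = R * K * LS * C * P
Step 2: R * K = 365 * 0.32 = 116.8
Step 3: (R*K) * LS = 116.8 * 2.8 = 327.04
Step 4: * C * P = 327.04 * 0.6 * 0.89 = 174.6
Step 5: A = 174.6 t/(ha*yr)

174.6


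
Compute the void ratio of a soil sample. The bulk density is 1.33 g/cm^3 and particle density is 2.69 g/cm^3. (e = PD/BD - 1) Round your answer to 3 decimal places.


Step 1: e = PD / BD - 1
Step 2: e = 2.69 / 1.33 - 1
Step 3: e = 2.02256 - 1
Step 4: e = 1.023

1.023


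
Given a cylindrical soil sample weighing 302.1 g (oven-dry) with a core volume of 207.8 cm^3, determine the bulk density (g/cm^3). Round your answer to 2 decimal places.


Step 1: Identify the formula: BD = dry mass / volume
Step 2: Substitute values: BD = 302.1 / 207.8
Step 3: BD = 1.45 g/cm^3

1.45


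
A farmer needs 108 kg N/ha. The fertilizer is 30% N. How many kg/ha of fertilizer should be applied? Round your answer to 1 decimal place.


Step 1: Fertilizer rate = target N / (N content / 100)
Step 2: Rate = 108 / (30 / 100)
Step 3: Rate = 108 / 0.3
Step 4: Rate = 360.0 kg/ha

360.0


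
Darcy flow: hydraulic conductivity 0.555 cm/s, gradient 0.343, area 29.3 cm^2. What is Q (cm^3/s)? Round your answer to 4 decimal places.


Step 1: Apply Darcy's law: Q = K * i * A
Step 2: Q = 0.555 * 0.343 * 29.3
Step 3: Q = 5.5777 cm^3/s

5.5777


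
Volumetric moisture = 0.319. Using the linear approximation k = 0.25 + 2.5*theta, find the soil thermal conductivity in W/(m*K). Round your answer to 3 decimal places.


Step 1: k = 0.25 + 2.5 * theta
Step 2: k = 0.25 + 2.5 * 0.319
Step 3: k = 0.25 + 0.798
Step 4: k = 1.048 W/(m*K)

1.048


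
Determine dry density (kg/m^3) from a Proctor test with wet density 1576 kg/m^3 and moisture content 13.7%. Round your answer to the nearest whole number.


Step 1: Dry density = wet density / (1 + w/100)
Step 2: Dry density = 1576 / (1 + 13.7/100)
Step 3: Dry density = 1576 / 1.137
Step 4: Dry density = 1386 kg/m^3

1386


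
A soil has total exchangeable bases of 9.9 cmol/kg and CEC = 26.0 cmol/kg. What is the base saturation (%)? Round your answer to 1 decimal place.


Step 1: BS = 100 * (sum of bases) / CEC
Step 2: BS = 100 * 9.9 / 26.0
Step 3: BS = 38.1%

38.1


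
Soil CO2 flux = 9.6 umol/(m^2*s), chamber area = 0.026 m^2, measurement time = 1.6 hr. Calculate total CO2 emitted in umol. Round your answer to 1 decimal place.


Step 1: Convert time to seconds: 1.6 hr * 3600 = 5760.0 s
Step 2: Total = flux * area * time_s
Step 3: Total = 9.6 * 0.026 * 5760.0
Step 4: Total = 1437.7 umol

1437.7


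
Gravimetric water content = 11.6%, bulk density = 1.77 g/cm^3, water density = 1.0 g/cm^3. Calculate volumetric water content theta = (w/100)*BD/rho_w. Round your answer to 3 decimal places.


Step 1: theta = (w / 100) * BD / rho_w
Step 2: theta = (11.6 / 100) * 1.77 / 1.0
Step 3: theta = 0.116 * 1.77
Step 4: theta = 0.205

0.205


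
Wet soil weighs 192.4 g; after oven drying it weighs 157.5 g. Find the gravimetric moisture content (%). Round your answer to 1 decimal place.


Step 1: Water mass = wet - dry = 192.4 - 157.5 = 34.9 g
Step 2: w = 100 * water mass / dry mass
Step 3: w = 100 * 34.9 / 157.5 = 22.2%

22.2


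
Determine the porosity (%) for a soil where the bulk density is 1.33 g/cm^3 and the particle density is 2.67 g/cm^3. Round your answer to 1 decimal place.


Step 1: Formula: n = 100 * (1 - BD / PD)
Step 2: n = 100 * (1 - 1.33 / 2.67)
Step 3: n = 100 * (1 - 0.49813)
Step 4: n = 50.2%

50.2


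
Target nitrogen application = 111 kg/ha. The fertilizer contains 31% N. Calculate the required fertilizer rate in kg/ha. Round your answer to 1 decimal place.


Step 1: Fertilizer rate = target N / (N content / 100)
Step 2: Rate = 111 / (31 / 100)
Step 3: Rate = 111 / 0.31
Step 4: Rate = 358.1 kg/ha

358.1


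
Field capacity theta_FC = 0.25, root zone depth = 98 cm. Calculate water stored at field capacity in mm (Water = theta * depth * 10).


Step 1: Water (mm) = theta_FC * depth (cm) * 10
Step 2: Water = 0.25 * 98 * 10
Step 3: Water = 245.0 mm

245.0


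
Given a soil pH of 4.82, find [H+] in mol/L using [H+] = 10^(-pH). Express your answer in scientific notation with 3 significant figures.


Step 1: [H+] = 10^(-pH)
Step 2: [H+] = 10^(-4.82)
Step 3: [H+] = 1.51e-05 mol/L

1.51e-05


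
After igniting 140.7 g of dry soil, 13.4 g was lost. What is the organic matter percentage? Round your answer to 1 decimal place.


Step 1: OM% = 100 * LOI / sample mass
Step 2: OM = 100 * 13.4 / 140.7
Step 3: OM = 9.5%

9.5


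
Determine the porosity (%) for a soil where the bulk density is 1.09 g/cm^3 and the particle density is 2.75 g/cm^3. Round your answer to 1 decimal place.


Step 1: Formula: n = 100 * (1 - BD / PD)
Step 2: n = 100 * (1 - 1.09 / 2.75)
Step 3: n = 100 * (1 - 0.39636)
Step 4: n = 60.4%

60.4


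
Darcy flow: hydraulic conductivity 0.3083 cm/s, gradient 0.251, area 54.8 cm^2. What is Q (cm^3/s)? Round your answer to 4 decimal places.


Step 1: Apply Darcy's law: Q = K * i * A
Step 2: Q = 0.3083 * 0.251 * 54.8
Step 3: Q = 4.2406 cm^3/s

4.2406


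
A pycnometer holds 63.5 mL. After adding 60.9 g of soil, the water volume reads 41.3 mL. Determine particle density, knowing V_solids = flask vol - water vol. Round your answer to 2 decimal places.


Step 1: Volume of solids = flask volume - water volume with soil
Step 2: V_solids = 63.5 - 41.3 = 22.2 mL
Step 3: Particle density = mass / V_solids = 60.9 / 22.2 = 2.74 g/cm^3

2.74


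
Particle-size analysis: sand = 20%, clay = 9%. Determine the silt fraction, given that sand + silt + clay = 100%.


Step 1: sand + silt + clay = 100%
Step 2: silt = 100 - sand - clay
Step 3: silt = 100 - 20 - 9
Step 4: silt = 71%

71


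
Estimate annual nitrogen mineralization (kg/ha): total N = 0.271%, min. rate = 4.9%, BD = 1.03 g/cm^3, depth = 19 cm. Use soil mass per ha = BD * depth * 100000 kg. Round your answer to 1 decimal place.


Step 1: Soil mass per ha = BD * depth * 100000 = 1.03 * 19 * 100000 = 1957000 kg
Step 2: Total N pool = soil mass * N%/100 = 1957000 * 0.271/100 = 5303.47 kg/ha
Step 3: N mineralized = N pool * rate%/100 = 5303.47 * 4.9/100 = 259.9 kg/ha/yr

259.9


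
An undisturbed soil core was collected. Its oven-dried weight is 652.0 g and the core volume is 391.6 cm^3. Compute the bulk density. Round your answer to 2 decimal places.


Step 1: Identify the formula: BD = dry mass / volume
Step 2: Substitute values: BD = 652.0 / 391.6
Step 3: BD = 1.66 g/cm^3

1.66


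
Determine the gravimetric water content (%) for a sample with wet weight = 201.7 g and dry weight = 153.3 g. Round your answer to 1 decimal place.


Step 1: Water mass = wet - dry = 201.7 - 153.3 = 48.4 g
Step 2: w = 100 * water mass / dry mass
Step 3: w = 100 * 48.4 / 153.3 = 31.6%

31.6


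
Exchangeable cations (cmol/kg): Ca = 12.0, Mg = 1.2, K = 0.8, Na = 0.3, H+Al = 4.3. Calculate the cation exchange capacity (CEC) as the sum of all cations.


Step 1: CEC = Ca + Mg + K + Na + (H+Al)
Step 2: CEC = 12.0 + 1.2 + 0.8 + 0.3 + 4.3
Step 3: CEC = 18.6 cmol/kg

18.6


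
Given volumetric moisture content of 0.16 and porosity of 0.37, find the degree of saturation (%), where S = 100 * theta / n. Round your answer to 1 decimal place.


Step 1: S = 100 * theta_v / n
Step 2: S = 100 * 0.16 / 0.37
Step 3: S = 43.2%

43.2


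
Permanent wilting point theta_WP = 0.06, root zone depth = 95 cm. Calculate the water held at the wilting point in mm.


Step 1: Water (mm) = theta_WP * depth * 10
Step 2: Water = 0.06 * 95 * 10
Step 3: Water = 57.0 mm

57.0


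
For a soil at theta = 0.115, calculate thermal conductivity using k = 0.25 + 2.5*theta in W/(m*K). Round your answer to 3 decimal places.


Step 1: k = 0.25 + 2.5 * theta
Step 2: k = 0.25 + 2.5 * 0.115
Step 3: k = 0.25 + 0.288
Step 4: k = 0.538 W/(m*K)

0.538


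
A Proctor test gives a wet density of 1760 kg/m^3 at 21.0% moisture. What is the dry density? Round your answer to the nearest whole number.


Step 1: Dry density = wet density / (1 + w/100)
Step 2: Dry density = 1760 / (1 + 21.0/100)
Step 3: Dry density = 1760 / 1.21
Step 4: Dry density = 1455 kg/m^3

1455


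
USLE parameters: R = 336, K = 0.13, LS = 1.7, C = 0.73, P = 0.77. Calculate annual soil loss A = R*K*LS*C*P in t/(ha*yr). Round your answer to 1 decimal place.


Step 1: A = R * K * LS * C * P
Step 2: R * K = 336 * 0.13 = 43.68
Step 3: (R*K) * LS = 43.68 * 1.7 = 74.256
Step 4: * C * P = 74.256 * 0.73 * 0.77 = 41.7
Step 5: A = 41.7 t/(ha*yr)

41.7


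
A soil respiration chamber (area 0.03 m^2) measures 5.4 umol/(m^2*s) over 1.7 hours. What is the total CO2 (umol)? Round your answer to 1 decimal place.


Step 1: Convert time to seconds: 1.7 hr * 3600 = 6120.0 s
Step 2: Total = flux * area * time_s
Step 3: Total = 5.4 * 0.03 * 6120.0
Step 4: Total = 991.4 umol

991.4


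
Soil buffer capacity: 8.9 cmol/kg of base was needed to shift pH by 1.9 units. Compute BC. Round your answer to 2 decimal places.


Step 1: BC = change in base / change in pH
Step 2: BC = 8.9 / 1.9
Step 3: BC = 4.68 cmol/(kg*pH unit)

4.68


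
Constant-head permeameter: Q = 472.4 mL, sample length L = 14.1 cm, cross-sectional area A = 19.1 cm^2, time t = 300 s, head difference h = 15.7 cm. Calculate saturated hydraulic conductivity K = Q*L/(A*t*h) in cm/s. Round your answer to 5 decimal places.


Step 1: K = Q * L / (A * t * h)
Step 2: Numerator = 472.4 * 14.1 = 6660.84
Step 3: Denominator = 19.1 * 300 * 15.7 = 89961.0
Step 4: K = 6660.84 / 89961.0 = 0.07404 cm/s

0.07404


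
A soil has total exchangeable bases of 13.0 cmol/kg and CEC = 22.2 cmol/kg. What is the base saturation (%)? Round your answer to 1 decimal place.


Step 1: BS = 100 * (sum of bases) / CEC
Step 2: BS = 100 * 13.0 / 22.2
Step 3: BS = 58.6%

58.6


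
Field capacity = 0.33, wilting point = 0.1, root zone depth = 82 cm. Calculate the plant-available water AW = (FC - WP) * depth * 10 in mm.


Step 1: Available water = (FC - WP) * depth * 10
Step 2: AW = (0.33 - 0.1) * 82 * 10
Step 3: AW = 0.23 * 82 * 10
Step 4: AW = 188.6 mm

188.6


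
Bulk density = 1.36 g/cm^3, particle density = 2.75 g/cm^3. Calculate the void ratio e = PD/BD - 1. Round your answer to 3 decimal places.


Step 1: e = PD / BD - 1
Step 2: e = 2.75 / 1.36 - 1
Step 3: e = 2.02206 - 1
Step 4: e = 1.022

1.022


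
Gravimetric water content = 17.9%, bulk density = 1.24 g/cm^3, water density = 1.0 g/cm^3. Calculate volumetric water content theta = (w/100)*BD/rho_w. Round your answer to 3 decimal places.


Step 1: theta = (w / 100) * BD / rho_w
Step 2: theta = (17.9 / 100) * 1.24 / 1.0
Step 3: theta = 0.179 * 1.24
Step 4: theta = 0.222

0.222


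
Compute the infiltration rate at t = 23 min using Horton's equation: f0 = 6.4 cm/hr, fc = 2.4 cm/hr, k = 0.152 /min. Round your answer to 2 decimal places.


Step 1: f = fc + (f0 - fc) * exp(-k * t)
Step 2: exp(-0.152 * 23) = 0.030318
Step 3: f = 2.4 + (6.4 - 2.4) * 0.030318
Step 4: f = 2.4 + 4.0 * 0.030318
Step 5: f = 2.52 cm/hr

2.52


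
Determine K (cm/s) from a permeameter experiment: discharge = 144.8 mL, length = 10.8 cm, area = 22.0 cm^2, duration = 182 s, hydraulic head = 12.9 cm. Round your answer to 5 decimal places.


Step 1: K = Q * L / (A * t * h)
Step 2: Numerator = 144.8 * 10.8 = 1563.84
Step 3: Denominator = 22.0 * 182 * 12.9 = 51651.6
Step 4: K = 1563.84 / 51651.6 = 0.03028 cm/s

0.03028


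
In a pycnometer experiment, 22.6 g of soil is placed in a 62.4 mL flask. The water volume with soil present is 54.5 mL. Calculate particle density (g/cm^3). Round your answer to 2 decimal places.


Step 1: Volume of solids = flask volume - water volume with soil
Step 2: V_solids = 62.4 - 54.5 = 7.9 mL
Step 3: Particle density = mass / V_solids = 22.6 / 7.9 = 2.86 g/cm^3

2.86


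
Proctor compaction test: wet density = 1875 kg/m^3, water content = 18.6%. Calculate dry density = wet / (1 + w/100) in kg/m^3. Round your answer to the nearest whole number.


Step 1: Dry density = wet density / (1 + w/100)
Step 2: Dry density = 1875 / (1 + 18.6/100)
Step 3: Dry density = 1875 / 1.186
Step 4: Dry density = 1581 kg/m^3

1581


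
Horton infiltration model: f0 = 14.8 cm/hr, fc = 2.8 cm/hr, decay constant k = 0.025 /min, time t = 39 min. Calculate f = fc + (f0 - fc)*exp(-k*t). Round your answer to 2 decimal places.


Step 1: f = fc + (f0 - fc) * exp(-k * t)
Step 2: exp(-0.025 * 39) = 0.377192
Step 3: f = 2.8 + (14.8 - 2.8) * 0.377192
Step 4: f = 2.8 + 12.0 * 0.377192
Step 5: f = 7.33 cm/hr

7.33


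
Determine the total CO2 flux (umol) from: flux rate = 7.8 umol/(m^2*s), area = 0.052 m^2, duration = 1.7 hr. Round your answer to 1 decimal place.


Step 1: Convert time to seconds: 1.7 hr * 3600 = 6120.0 s
Step 2: Total = flux * area * time_s
Step 3: Total = 7.8 * 0.052 * 6120.0
Step 4: Total = 2482.3 umol

2482.3


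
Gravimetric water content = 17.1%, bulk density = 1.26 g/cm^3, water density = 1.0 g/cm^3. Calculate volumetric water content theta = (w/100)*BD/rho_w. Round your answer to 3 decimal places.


Step 1: theta = (w / 100) * BD / rho_w
Step 2: theta = (17.1 / 100) * 1.26 / 1.0
Step 3: theta = 0.171 * 1.26
Step 4: theta = 0.215

0.215


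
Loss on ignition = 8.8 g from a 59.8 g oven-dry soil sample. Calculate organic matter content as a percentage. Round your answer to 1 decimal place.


Step 1: OM% = 100 * LOI / sample mass
Step 2: OM = 100 * 8.8 / 59.8
Step 3: OM = 14.7%

14.7


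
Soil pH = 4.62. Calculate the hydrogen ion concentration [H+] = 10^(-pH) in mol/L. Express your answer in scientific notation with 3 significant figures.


Step 1: [H+] = 10^(-pH)
Step 2: [H+] = 10^(-4.62)
Step 3: [H+] = 2.40e-05 mol/L

2.40e-05


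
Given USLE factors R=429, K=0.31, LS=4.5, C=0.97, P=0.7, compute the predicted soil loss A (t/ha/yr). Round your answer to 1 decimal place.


Step 1: A = R * K * LS * C * P
Step 2: R * K = 429 * 0.31 = 132.99
Step 3: (R*K) * LS = 132.99 * 4.5 = 598.455
Step 4: * C * P = 598.455 * 0.97 * 0.7 = 406.4
Step 5: A = 406.4 t/(ha*yr)

406.4


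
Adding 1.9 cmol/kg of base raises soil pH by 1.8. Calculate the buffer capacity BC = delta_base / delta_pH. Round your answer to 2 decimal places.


Step 1: BC = change in base / change in pH
Step 2: BC = 1.9 / 1.8
Step 3: BC = 1.06 cmol/(kg*pH unit)

1.06


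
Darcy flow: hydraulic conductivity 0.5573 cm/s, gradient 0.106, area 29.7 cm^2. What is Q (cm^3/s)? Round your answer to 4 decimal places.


Step 1: Apply Darcy's law: Q = K * i * A
Step 2: Q = 0.5573 * 0.106 * 29.7
Step 3: Q = 1.7545 cm^3/s

1.7545


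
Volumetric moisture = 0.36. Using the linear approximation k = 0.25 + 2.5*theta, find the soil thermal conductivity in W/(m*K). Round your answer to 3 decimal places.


Step 1: k = 0.25 + 2.5 * theta
Step 2: k = 0.25 + 2.5 * 0.36
Step 3: k = 0.25 + 0.9
Step 4: k = 1.15 W/(m*K)

1.15


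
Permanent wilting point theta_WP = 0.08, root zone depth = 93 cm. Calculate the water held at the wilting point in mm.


Step 1: Water (mm) = theta_WP * depth * 10
Step 2: Water = 0.08 * 93 * 10
Step 3: Water = 74.4 mm

74.4


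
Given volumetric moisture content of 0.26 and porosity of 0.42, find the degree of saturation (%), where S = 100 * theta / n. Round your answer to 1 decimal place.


Step 1: S = 100 * theta_v / n
Step 2: S = 100 * 0.26 / 0.42
Step 3: S = 61.9%

61.9


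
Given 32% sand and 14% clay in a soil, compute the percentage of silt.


Step 1: sand + silt + clay = 100%
Step 2: silt = 100 - sand - clay
Step 3: silt = 100 - 32 - 14
Step 4: silt = 54%

54


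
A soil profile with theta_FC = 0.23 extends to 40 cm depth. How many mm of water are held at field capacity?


Step 1: Water (mm) = theta_FC * depth (cm) * 10
Step 2: Water = 0.23 * 40 * 10
Step 3: Water = 92.0 mm

92.0


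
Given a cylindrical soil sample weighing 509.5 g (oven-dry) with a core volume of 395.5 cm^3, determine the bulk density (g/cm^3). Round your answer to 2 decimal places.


Step 1: Identify the formula: BD = dry mass / volume
Step 2: Substitute values: BD = 509.5 / 395.5
Step 3: BD = 1.29 g/cm^3

1.29


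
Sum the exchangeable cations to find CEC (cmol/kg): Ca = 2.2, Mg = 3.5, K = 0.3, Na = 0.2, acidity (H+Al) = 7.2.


Step 1: CEC = Ca + Mg + K + Na + (H+Al)
Step 2: CEC = 2.2 + 3.5 + 0.3 + 0.2 + 7.2
Step 3: CEC = 13.4 cmol/kg

13.4


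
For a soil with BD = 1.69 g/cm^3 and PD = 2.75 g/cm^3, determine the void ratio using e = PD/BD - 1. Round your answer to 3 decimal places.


Step 1: e = PD / BD - 1
Step 2: e = 2.75 / 1.69 - 1
Step 3: e = 1.62722 - 1
Step 4: e = 0.627

0.627


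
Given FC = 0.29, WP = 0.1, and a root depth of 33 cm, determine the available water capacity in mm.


Step 1: Available water = (FC - WP) * depth * 10
Step 2: AW = (0.29 - 0.1) * 33 * 10
Step 3: AW = 0.19 * 33 * 10
Step 4: AW = 62.7 mm

62.7


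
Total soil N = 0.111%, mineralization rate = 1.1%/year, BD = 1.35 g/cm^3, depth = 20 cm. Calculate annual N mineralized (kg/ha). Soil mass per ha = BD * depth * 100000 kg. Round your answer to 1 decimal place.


Step 1: Soil mass per ha = BD * depth * 100000 = 1.35 * 20 * 100000 = 2700000 kg
Step 2: Total N pool = soil mass * N%/100 = 2700000 * 0.111/100 = 2997.0 kg/ha
Step 3: N mineralized = N pool * rate%/100 = 2997.0 * 1.1/100 = 33.0 kg/ha/yr

33.0


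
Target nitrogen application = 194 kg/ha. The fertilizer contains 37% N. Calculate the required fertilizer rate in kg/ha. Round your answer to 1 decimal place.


Step 1: Fertilizer rate = target N / (N content / 100)
Step 2: Rate = 194 / (37 / 100)
Step 3: Rate = 194 / 0.37
Step 4: Rate = 524.3 kg/ha

524.3


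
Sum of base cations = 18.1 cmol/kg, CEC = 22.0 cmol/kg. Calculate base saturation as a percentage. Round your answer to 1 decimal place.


Step 1: BS = 100 * (sum of bases) / CEC
Step 2: BS = 100 * 18.1 / 22.0
Step 3: BS = 82.3%

82.3


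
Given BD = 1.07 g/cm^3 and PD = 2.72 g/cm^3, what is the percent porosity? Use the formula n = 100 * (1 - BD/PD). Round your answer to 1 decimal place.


Step 1: Formula: n = 100 * (1 - BD / PD)
Step 2: n = 100 * (1 - 1.07 / 2.72)
Step 3: n = 100 * (1 - 0.39338)
Step 4: n = 60.7%

60.7


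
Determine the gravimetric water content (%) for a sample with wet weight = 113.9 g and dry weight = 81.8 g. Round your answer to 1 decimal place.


Step 1: Water mass = wet - dry = 113.9 - 81.8 = 32.1 g
Step 2: w = 100 * water mass / dry mass
Step 3: w = 100 * 32.1 / 81.8 = 39.2%

39.2


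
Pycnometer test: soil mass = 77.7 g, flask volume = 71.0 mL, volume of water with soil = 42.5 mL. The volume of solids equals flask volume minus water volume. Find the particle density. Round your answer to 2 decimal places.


Step 1: Volume of solids = flask volume - water volume with soil
Step 2: V_solids = 71.0 - 42.5 = 28.5 mL
Step 3: Particle density = mass / V_solids = 77.7 / 28.5 = 2.73 g/cm^3

2.73


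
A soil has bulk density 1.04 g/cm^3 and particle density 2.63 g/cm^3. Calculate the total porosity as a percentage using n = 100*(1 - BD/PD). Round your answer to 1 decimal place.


Step 1: Formula: n = 100 * (1 - BD / PD)
Step 2: n = 100 * (1 - 1.04 / 2.63)
Step 3: n = 100 * (1 - 0.39544)
Step 4: n = 60.5%

60.5


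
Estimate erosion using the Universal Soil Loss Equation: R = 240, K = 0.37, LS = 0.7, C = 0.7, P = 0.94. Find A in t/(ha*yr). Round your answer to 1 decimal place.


Step 1: A = R * K * LS * C * P
Step 2: R * K = 240 * 0.37 = 88.8
Step 3: (R*K) * LS = 88.8 * 0.7 = 62.16
Step 4: * C * P = 62.16 * 0.7 * 0.94 = 40.9
Step 5: A = 40.9 t/(ha*yr)

40.9


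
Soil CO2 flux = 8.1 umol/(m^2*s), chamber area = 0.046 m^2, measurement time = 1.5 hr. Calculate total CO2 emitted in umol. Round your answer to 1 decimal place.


Step 1: Convert time to seconds: 1.5 hr * 3600 = 5400.0 s
Step 2: Total = flux * area * time_s
Step 3: Total = 8.1 * 0.046 * 5400.0
Step 4: Total = 2012.0 umol

2012.0


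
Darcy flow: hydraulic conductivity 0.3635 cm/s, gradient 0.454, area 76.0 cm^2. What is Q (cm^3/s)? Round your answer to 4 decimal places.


Step 1: Apply Darcy's law: Q = K * i * A
Step 2: Q = 0.3635 * 0.454 * 76.0
Step 3: Q = 12.5422 cm^3/s

12.5422


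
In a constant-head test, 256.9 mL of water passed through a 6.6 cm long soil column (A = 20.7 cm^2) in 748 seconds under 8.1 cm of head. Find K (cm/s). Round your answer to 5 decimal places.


Step 1: K = Q * L / (A * t * h)
Step 2: Numerator = 256.9 * 6.6 = 1695.54
Step 3: Denominator = 20.7 * 748 * 8.1 = 125417.16
Step 4: K = 1695.54 / 125417.16 = 0.01352 cm/s

0.01352


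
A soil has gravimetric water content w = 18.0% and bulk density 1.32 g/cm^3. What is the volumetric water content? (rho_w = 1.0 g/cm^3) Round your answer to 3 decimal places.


Step 1: theta = (w / 100) * BD / rho_w
Step 2: theta = (18.0 / 100) * 1.32 / 1.0
Step 3: theta = 0.18 * 1.32
Step 4: theta = 0.238

0.238


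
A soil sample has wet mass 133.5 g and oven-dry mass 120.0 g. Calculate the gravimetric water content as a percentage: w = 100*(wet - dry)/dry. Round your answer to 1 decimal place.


Step 1: Water mass = wet - dry = 133.5 - 120.0 = 13.5 g
Step 2: w = 100 * water mass / dry mass
Step 3: w = 100 * 13.5 / 120.0 = 11.3%

11.3


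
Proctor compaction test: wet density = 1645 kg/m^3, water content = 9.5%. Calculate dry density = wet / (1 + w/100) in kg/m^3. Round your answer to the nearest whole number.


Step 1: Dry density = wet density / (1 + w/100)
Step 2: Dry density = 1645 / (1 + 9.5/100)
Step 3: Dry density = 1645 / 1.095
Step 4: Dry density = 1502 kg/m^3

1502


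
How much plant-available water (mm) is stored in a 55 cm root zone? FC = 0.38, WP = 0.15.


Step 1: Available water = (FC - WP) * depth * 10
Step 2: AW = (0.38 - 0.15) * 55 * 10
Step 3: AW = 0.23 * 55 * 10
Step 4: AW = 126.5 mm

126.5
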